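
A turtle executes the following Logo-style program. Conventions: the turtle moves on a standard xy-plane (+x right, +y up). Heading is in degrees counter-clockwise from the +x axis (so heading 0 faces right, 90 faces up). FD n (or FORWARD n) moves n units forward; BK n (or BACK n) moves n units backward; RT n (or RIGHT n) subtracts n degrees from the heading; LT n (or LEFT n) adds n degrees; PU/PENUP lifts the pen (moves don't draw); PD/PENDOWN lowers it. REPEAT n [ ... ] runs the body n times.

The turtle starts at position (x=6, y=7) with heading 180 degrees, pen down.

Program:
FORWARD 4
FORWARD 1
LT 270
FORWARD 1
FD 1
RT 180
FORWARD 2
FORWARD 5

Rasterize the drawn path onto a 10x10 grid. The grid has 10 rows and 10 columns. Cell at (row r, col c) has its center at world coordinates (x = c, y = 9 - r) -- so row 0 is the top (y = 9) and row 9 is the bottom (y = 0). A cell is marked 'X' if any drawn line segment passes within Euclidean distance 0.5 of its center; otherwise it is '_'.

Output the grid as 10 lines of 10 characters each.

Answer: _X________
_X________
_XXXXXX___
_X________
_X________
_X________
_X________
_X________
__________
__________

Derivation:
Segment 0: (6,7) -> (2,7)
Segment 1: (2,7) -> (1,7)
Segment 2: (1,7) -> (1,8)
Segment 3: (1,8) -> (1,9)
Segment 4: (1,9) -> (1,7)
Segment 5: (1,7) -> (1,2)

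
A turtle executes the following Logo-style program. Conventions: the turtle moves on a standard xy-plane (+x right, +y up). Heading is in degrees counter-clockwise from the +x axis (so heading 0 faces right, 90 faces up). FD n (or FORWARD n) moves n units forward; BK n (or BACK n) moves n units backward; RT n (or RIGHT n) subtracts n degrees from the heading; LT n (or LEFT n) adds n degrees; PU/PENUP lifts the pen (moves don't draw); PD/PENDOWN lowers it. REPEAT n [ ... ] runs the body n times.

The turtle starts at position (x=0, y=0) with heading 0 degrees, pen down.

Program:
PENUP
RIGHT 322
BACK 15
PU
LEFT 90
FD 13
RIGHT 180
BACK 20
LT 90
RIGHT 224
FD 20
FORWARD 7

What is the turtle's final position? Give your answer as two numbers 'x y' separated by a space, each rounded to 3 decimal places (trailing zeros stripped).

Answer: -58.989 19.592

Derivation:
Executing turtle program step by step:
Start: pos=(0,0), heading=0, pen down
PU: pen up
RT 322: heading 0 -> 38
BK 15: (0,0) -> (-11.82,-9.235) [heading=38, move]
PU: pen up
LT 90: heading 38 -> 128
FD 13: (-11.82,-9.235) -> (-19.824,1.009) [heading=128, move]
RT 180: heading 128 -> 308
BK 20: (-19.824,1.009) -> (-32.137,16.769) [heading=308, move]
LT 90: heading 308 -> 38
RT 224: heading 38 -> 174
FD 20: (-32.137,16.769) -> (-52.027,18.86) [heading=174, move]
FD 7: (-52.027,18.86) -> (-58.989,19.592) [heading=174, move]
Final: pos=(-58.989,19.592), heading=174, 0 segment(s) drawn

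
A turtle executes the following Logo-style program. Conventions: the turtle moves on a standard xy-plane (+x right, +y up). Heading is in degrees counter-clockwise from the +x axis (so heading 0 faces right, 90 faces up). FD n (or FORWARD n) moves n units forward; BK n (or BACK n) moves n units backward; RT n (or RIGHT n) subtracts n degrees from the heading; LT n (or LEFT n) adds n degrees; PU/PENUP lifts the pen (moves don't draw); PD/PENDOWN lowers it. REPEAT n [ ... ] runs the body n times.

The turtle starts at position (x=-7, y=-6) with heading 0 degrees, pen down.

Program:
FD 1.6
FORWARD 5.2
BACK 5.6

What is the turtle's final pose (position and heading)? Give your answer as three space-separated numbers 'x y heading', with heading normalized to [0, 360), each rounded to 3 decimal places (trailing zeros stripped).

Answer: -5.8 -6 0

Derivation:
Executing turtle program step by step:
Start: pos=(-7,-6), heading=0, pen down
FD 1.6: (-7,-6) -> (-5.4,-6) [heading=0, draw]
FD 5.2: (-5.4,-6) -> (-0.2,-6) [heading=0, draw]
BK 5.6: (-0.2,-6) -> (-5.8,-6) [heading=0, draw]
Final: pos=(-5.8,-6), heading=0, 3 segment(s) drawn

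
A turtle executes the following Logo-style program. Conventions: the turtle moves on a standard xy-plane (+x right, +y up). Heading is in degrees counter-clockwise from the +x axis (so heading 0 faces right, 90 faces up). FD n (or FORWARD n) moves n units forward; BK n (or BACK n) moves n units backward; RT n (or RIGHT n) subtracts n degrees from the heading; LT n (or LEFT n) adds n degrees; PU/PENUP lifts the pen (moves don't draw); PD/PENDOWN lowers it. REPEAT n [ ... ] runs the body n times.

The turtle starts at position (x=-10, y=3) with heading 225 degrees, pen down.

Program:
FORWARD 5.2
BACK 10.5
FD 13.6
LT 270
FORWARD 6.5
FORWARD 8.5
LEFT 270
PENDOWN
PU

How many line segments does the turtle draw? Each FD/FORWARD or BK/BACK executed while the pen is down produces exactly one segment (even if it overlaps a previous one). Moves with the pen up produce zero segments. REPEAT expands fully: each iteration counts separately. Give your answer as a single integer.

Executing turtle program step by step:
Start: pos=(-10,3), heading=225, pen down
FD 5.2: (-10,3) -> (-13.677,-0.677) [heading=225, draw]
BK 10.5: (-13.677,-0.677) -> (-6.252,6.748) [heading=225, draw]
FD 13.6: (-6.252,6.748) -> (-15.869,-2.869) [heading=225, draw]
LT 270: heading 225 -> 135
FD 6.5: (-15.869,-2.869) -> (-20.465,1.727) [heading=135, draw]
FD 8.5: (-20.465,1.727) -> (-26.476,7.738) [heading=135, draw]
LT 270: heading 135 -> 45
PD: pen down
PU: pen up
Final: pos=(-26.476,7.738), heading=45, 5 segment(s) drawn
Segments drawn: 5

Answer: 5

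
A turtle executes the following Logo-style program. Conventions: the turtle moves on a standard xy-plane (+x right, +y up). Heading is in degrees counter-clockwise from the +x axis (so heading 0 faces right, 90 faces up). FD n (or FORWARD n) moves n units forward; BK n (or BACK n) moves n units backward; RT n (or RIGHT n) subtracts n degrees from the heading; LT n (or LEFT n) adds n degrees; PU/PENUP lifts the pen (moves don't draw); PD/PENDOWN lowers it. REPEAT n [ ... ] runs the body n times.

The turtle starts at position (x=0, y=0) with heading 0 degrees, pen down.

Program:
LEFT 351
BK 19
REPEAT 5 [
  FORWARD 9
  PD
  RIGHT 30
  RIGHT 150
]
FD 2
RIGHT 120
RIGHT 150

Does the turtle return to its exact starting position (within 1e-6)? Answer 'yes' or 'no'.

Executing turtle program step by step:
Start: pos=(0,0), heading=0, pen down
LT 351: heading 0 -> 351
BK 19: (0,0) -> (-18.766,2.972) [heading=351, draw]
REPEAT 5 [
  -- iteration 1/5 --
  FD 9: (-18.766,2.972) -> (-9.877,1.564) [heading=351, draw]
  PD: pen down
  RT 30: heading 351 -> 321
  RT 150: heading 321 -> 171
  -- iteration 2/5 --
  FD 9: (-9.877,1.564) -> (-18.766,2.972) [heading=171, draw]
  PD: pen down
  RT 30: heading 171 -> 141
  RT 150: heading 141 -> 351
  -- iteration 3/5 --
  FD 9: (-18.766,2.972) -> (-9.877,1.564) [heading=351, draw]
  PD: pen down
  RT 30: heading 351 -> 321
  RT 150: heading 321 -> 171
  -- iteration 4/5 --
  FD 9: (-9.877,1.564) -> (-18.766,2.972) [heading=171, draw]
  PD: pen down
  RT 30: heading 171 -> 141
  RT 150: heading 141 -> 351
  -- iteration 5/5 --
  FD 9: (-18.766,2.972) -> (-9.877,1.564) [heading=351, draw]
  PD: pen down
  RT 30: heading 351 -> 321
  RT 150: heading 321 -> 171
]
FD 2: (-9.877,1.564) -> (-11.852,1.877) [heading=171, draw]
RT 120: heading 171 -> 51
RT 150: heading 51 -> 261
Final: pos=(-11.852,1.877), heading=261, 7 segment(s) drawn

Start position: (0, 0)
Final position: (-11.852, 1.877)
Distance = 12; >= 1e-6 -> NOT closed

Answer: no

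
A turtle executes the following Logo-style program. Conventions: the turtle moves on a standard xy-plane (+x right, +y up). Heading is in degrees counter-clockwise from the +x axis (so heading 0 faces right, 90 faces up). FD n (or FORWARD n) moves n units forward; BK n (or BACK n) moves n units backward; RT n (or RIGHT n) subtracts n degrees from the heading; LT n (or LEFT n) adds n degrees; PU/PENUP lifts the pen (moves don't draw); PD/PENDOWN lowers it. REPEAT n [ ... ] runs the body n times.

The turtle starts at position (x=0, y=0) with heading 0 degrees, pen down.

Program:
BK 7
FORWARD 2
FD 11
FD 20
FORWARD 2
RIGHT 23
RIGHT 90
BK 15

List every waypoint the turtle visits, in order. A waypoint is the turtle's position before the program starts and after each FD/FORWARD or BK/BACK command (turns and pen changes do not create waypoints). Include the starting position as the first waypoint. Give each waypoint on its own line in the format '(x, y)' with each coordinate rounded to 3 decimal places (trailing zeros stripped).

Executing turtle program step by step:
Start: pos=(0,0), heading=0, pen down
BK 7: (0,0) -> (-7,0) [heading=0, draw]
FD 2: (-7,0) -> (-5,0) [heading=0, draw]
FD 11: (-5,0) -> (6,0) [heading=0, draw]
FD 20: (6,0) -> (26,0) [heading=0, draw]
FD 2: (26,0) -> (28,0) [heading=0, draw]
RT 23: heading 0 -> 337
RT 90: heading 337 -> 247
BK 15: (28,0) -> (33.861,13.808) [heading=247, draw]
Final: pos=(33.861,13.808), heading=247, 6 segment(s) drawn
Waypoints (7 total):
(0, 0)
(-7, 0)
(-5, 0)
(6, 0)
(26, 0)
(28, 0)
(33.861, 13.808)

Answer: (0, 0)
(-7, 0)
(-5, 0)
(6, 0)
(26, 0)
(28, 0)
(33.861, 13.808)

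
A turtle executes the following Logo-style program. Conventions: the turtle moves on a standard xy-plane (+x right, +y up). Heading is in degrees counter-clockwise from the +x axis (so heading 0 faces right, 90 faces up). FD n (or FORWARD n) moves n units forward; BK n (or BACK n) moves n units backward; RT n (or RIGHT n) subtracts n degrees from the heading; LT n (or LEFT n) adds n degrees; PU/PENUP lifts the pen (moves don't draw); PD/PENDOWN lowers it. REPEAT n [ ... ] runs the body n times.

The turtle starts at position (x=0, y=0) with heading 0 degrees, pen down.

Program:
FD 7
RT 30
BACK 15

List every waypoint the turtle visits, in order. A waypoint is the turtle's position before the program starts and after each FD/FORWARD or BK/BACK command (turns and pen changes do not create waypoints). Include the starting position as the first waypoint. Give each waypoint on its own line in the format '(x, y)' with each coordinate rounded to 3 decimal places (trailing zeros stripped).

Executing turtle program step by step:
Start: pos=(0,0), heading=0, pen down
FD 7: (0,0) -> (7,0) [heading=0, draw]
RT 30: heading 0 -> 330
BK 15: (7,0) -> (-5.99,7.5) [heading=330, draw]
Final: pos=(-5.99,7.5), heading=330, 2 segment(s) drawn
Waypoints (3 total):
(0, 0)
(7, 0)
(-5.99, 7.5)

Answer: (0, 0)
(7, 0)
(-5.99, 7.5)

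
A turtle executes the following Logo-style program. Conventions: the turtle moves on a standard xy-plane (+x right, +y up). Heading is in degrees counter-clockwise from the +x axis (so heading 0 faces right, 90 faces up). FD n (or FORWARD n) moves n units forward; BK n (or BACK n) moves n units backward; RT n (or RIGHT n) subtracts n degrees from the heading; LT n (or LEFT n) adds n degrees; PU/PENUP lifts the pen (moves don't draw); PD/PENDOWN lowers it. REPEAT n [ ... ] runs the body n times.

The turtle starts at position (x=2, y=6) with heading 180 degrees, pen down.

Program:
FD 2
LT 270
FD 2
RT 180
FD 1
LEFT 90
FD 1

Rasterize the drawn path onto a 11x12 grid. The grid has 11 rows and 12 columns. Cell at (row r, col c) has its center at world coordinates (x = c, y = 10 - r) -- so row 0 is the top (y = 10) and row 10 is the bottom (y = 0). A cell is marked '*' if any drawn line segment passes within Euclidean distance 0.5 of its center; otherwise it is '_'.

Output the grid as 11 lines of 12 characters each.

Answer: ____________
____________
*___________
**__________
***_________
____________
____________
____________
____________
____________
____________

Derivation:
Segment 0: (2,6) -> (0,6)
Segment 1: (0,6) -> (0,8)
Segment 2: (0,8) -> (0,7)
Segment 3: (0,7) -> (1,7)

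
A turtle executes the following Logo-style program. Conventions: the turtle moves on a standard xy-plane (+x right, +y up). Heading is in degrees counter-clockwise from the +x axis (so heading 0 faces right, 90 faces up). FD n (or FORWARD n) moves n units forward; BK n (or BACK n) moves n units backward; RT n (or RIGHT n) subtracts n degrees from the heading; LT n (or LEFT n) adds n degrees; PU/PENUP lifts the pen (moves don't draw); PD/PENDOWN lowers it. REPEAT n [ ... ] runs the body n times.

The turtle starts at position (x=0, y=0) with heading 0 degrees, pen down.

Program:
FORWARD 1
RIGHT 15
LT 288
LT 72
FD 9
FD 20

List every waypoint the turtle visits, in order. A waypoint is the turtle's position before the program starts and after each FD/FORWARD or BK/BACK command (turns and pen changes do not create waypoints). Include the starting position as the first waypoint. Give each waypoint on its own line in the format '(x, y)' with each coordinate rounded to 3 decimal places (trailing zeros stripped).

Answer: (0, 0)
(1, 0)
(9.693, -2.329)
(29.012, -7.506)

Derivation:
Executing turtle program step by step:
Start: pos=(0,0), heading=0, pen down
FD 1: (0,0) -> (1,0) [heading=0, draw]
RT 15: heading 0 -> 345
LT 288: heading 345 -> 273
LT 72: heading 273 -> 345
FD 9: (1,0) -> (9.693,-2.329) [heading=345, draw]
FD 20: (9.693,-2.329) -> (29.012,-7.506) [heading=345, draw]
Final: pos=(29.012,-7.506), heading=345, 3 segment(s) drawn
Waypoints (4 total):
(0, 0)
(1, 0)
(9.693, -2.329)
(29.012, -7.506)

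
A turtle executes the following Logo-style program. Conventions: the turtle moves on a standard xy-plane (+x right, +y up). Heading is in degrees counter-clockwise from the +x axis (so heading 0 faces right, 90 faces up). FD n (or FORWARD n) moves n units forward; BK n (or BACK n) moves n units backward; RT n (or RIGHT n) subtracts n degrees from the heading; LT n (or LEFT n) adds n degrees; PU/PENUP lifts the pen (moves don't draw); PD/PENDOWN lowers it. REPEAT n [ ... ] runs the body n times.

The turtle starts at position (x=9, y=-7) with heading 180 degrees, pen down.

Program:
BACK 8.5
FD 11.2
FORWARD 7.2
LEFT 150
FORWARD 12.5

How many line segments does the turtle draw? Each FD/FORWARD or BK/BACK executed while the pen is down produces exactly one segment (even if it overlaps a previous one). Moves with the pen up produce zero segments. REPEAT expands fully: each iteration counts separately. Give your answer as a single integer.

Answer: 4

Derivation:
Executing turtle program step by step:
Start: pos=(9,-7), heading=180, pen down
BK 8.5: (9,-7) -> (17.5,-7) [heading=180, draw]
FD 11.2: (17.5,-7) -> (6.3,-7) [heading=180, draw]
FD 7.2: (6.3,-7) -> (-0.9,-7) [heading=180, draw]
LT 150: heading 180 -> 330
FD 12.5: (-0.9,-7) -> (9.925,-13.25) [heading=330, draw]
Final: pos=(9.925,-13.25), heading=330, 4 segment(s) drawn
Segments drawn: 4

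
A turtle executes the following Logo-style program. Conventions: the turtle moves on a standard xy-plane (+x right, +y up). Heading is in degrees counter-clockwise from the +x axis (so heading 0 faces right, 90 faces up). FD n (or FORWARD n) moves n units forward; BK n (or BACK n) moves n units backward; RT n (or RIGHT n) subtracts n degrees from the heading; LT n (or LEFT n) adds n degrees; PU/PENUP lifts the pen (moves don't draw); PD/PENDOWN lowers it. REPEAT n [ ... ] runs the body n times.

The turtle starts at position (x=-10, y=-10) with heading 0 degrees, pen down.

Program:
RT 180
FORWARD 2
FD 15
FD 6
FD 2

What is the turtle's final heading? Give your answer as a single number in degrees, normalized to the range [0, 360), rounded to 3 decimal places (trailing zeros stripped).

Executing turtle program step by step:
Start: pos=(-10,-10), heading=0, pen down
RT 180: heading 0 -> 180
FD 2: (-10,-10) -> (-12,-10) [heading=180, draw]
FD 15: (-12,-10) -> (-27,-10) [heading=180, draw]
FD 6: (-27,-10) -> (-33,-10) [heading=180, draw]
FD 2: (-33,-10) -> (-35,-10) [heading=180, draw]
Final: pos=(-35,-10), heading=180, 4 segment(s) drawn

Answer: 180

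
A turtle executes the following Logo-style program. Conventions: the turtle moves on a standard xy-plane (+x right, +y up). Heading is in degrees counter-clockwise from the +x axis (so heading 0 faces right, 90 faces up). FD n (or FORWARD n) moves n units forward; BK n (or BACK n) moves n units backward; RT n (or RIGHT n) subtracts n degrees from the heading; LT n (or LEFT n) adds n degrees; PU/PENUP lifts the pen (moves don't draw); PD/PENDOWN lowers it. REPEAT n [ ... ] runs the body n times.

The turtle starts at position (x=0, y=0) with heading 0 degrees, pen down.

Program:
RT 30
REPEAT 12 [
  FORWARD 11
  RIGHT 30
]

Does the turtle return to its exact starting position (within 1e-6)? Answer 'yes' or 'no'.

Answer: yes

Derivation:
Executing turtle program step by step:
Start: pos=(0,0), heading=0, pen down
RT 30: heading 0 -> 330
REPEAT 12 [
  -- iteration 1/12 --
  FD 11: (0,0) -> (9.526,-5.5) [heading=330, draw]
  RT 30: heading 330 -> 300
  -- iteration 2/12 --
  FD 11: (9.526,-5.5) -> (15.026,-15.026) [heading=300, draw]
  RT 30: heading 300 -> 270
  -- iteration 3/12 --
  FD 11: (15.026,-15.026) -> (15.026,-26.026) [heading=270, draw]
  RT 30: heading 270 -> 240
  -- iteration 4/12 --
  FD 11: (15.026,-26.026) -> (9.526,-35.553) [heading=240, draw]
  RT 30: heading 240 -> 210
  -- iteration 5/12 --
  FD 11: (9.526,-35.553) -> (0,-41.053) [heading=210, draw]
  RT 30: heading 210 -> 180
  -- iteration 6/12 --
  FD 11: (0,-41.053) -> (-11,-41.053) [heading=180, draw]
  RT 30: heading 180 -> 150
  -- iteration 7/12 --
  FD 11: (-11,-41.053) -> (-20.526,-35.553) [heading=150, draw]
  RT 30: heading 150 -> 120
  -- iteration 8/12 --
  FD 11: (-20.526,-35.553) -> (-26.026,-26.026) [heading=120, draw]
  RT 30: heading 120 -> 90
  -- iteration 9/12 --
  FD 11: (-26.026,-26.026) -> (-26.026,-15.026) [heading=90, draw]
  RT 30: heading 90 -> 60
  -- iteration 10/12 --
  FD 11: (-26.026,-15.026) -> (-20.526,-5.5) [heading=60, draw]
  RT 30: heading 60 -> 30
  -- iteration 11/12 --
  FD 11: (-20.526,-5.5) -> (-11,0) [heading=30, draw]
  RT 30: heading 30 -> 0
  -- iteration 12/12 --
  FD 11: (-11,0) -> (0,0) [heading=0, draw]
  RT 30: heading 0 -> 330
]
Final: pos=(0,0), heading=330, 12 segment(s) drawn

Start position: (0, 0)
Final position: (0, 0)
Distance = 0; < 1e-6 -> CLOSED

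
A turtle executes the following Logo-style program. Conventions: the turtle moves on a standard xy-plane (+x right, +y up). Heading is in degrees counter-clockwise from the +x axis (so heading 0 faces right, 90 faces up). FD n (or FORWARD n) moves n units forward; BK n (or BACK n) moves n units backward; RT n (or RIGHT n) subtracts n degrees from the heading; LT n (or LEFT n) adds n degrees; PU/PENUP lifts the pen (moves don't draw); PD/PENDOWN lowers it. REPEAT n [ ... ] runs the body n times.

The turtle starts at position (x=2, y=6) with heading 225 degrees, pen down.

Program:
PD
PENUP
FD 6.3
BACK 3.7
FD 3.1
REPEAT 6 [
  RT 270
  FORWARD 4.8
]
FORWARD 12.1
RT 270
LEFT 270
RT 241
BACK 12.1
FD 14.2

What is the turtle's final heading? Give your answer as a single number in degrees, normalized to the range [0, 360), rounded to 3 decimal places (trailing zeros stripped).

Executing turtle program step by step:
Start: pos=(2,6), heading=225, pen down
PD: pen down
PU: pen up
FD 6.3: (2,6) -> (-2.455,1.545) [heading=225, move]
BK 3.7: (-2.455,1.545) -> (0.162,4.162) [heading=225, move]
FD 3.1: (0.162,4.162) -> (-2.031,1.969) [heading=225, move]
REPEAT 6 [
  -- iteration 1/6 --
  RT 270: heading 225 -> 315
  FD 4.8: (-2.031,1.969) -> (1.364,-1.425) [heading=315, move]
  -- iteration 2/6 --
  RT 270: heading 315 -> 45
  FD 4.8: (1.364,-1.425) -> (4.758,1.969) [heading=45, move]
  -- iteration 3/6 --
  RT 270: heading 45 -> 135
  FD 4.8: (4.758,1.969) -> (1.364,5.364) [heading=135, move]
  -- iteration 4/6 --
  RT 270: heading 135 -> 225
  FD 4.8: (1.364,5.364) -> (-2.031,1.969) [heading=225, move]
  -- iteration 5/6 --
  RT 270: heading 225 -> 315
  FD 4.8: (-2.031,1.969) -> (1.364,-1.425) [heading=315, move]
  -- iteration 6/6 --
  RT 270: heading 315 -> 45
  FD 4.8: (1.364,-1.425) -> (4.758,1.969) [heading=45, move]
]
FD 12.1: (4.758,1.969) -> (13.314,10.525) [heading=45, move]
RT 270: heading 45 -> 135
LT 270: heading 135 -> 45
RT 241: heading 45 -> 164
BK 12.1: (13.314,10.525) -> (24.945,7.19) [heading=164, move]
FD 14.2: (24.945,7.19) -> (11.295,11.104) [heading=164, move]
Final: pos=(11.295,11.104), heading=164, 0 segment(s) drawn

Answer: 164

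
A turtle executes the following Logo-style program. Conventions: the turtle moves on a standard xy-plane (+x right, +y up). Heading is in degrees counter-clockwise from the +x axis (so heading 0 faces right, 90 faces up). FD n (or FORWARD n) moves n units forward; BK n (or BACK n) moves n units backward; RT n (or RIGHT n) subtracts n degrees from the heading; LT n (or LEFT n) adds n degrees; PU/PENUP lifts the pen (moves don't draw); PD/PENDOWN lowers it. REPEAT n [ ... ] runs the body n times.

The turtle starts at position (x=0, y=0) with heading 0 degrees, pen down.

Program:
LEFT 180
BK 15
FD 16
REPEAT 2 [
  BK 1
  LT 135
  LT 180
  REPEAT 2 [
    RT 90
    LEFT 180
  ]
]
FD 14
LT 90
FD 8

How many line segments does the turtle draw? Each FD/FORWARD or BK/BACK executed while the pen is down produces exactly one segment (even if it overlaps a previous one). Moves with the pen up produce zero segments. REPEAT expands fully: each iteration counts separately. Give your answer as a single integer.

Answer: 6

Derivation:
Executing turtle program step by step:
Start: pos=(0,0), heading=0, pen down
LT 180: heading 0 -> 180
BK 15: (0,0) -> (15,0) [heading=180, draw]
FD 16: (15,0) -> (-1,0) [heading=180, draw]
REPEAT 2 [
  -- iteration 1/2 --
  BK 1: (-1,0) -> (0,0) [heading=180, draw]
  LT 135: heading 180 -> 315
  LT 180: heading 315 -> 135
  REPEAT 2 [
    -- iteration 1/2 --
    RT 90: heading 135 -> 45
    LT 180: heading 45 -> 225
    -- iteration 2/2 --
    RT 90: heading 225 -> 135
    LT 180: heading 135 -> 315
  ]
  -- iteration 2/2 --
  BK 1: (0,0) -> (-0.707,0.707) [heading=315, draw]
  LT 135: heading 315 -> 90
  LT 180: heading 90 -> 270
  REPEAT 2 [
    -- iteration 1/2 --
    RT 90: heading 270 -> 180
    LT 180: heading 180 -> 0
    -- iteration 2/2 --
    RT 90: heading 0 -> 270
    LT 180: heading 270 -> 90
  ]
]
FD 14: (-0.707,0.707) -> (-0.707,14.707) [heading=90, draw]
LT 90: heading 90 -> 180
FD 8: (-0.707,14.707) -> (-8.707,14.707) [heading=180, draw]
Final: pos=(-8.707,14.707), heading=180, 6 segment(s) drawn
Segments drawn: 6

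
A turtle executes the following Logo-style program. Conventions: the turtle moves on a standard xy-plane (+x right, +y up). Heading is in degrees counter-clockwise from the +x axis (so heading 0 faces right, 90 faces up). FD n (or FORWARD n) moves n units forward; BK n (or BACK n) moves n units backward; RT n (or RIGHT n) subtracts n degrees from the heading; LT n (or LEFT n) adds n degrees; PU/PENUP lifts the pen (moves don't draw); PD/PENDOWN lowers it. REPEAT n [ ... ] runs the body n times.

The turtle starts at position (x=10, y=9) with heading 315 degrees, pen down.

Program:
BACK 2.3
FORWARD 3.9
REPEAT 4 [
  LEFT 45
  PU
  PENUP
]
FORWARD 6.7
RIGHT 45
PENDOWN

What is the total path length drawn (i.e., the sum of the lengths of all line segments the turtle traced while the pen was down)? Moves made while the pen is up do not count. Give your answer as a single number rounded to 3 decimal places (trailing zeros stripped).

Executing turtle program step by step:
Start: pos=(10,9), heading=315, pen down
BK 2.3: (10,9) -> (8.374,10.626) [heading=315, draw]
FD 3.9: (8.374,10.626) -> (11.131,7.869) [heading=315, draw]
REPEAT 4 [
  -- iteration 1/4 --
  LT 45: heading 315 -> 0
  PU: pen up
  PU: pen up
  -- iteration 2/4 --
  LT 45: heading 0 -> 45
  PU: pen up
  PU: pen up
  -- iteration 3/4 --
  LT 45: heading 45 -> 90
  PU: pen up
  PU: pen up
  -- iteration 4/4 --
  LT 45: heading 90 -> 135
  PU: pen up
  PU: pen up
]
FD 6.7: (11.131,7.869) -> (6.394,12.606) [heading=135, move]
RT 45: heading 135 -> 90
PD: pen down
Final: pos=(6.394,12.606), heading=90, 2 segment(s) drawn

Segment lengths:
  seg 1: (10,9) -> (8.374,10.626), length = 2.3
  seg 2: (8.374,10.626) -> (11.131,7.869), length = 3.9
Total = 6.2

Answer: 6.2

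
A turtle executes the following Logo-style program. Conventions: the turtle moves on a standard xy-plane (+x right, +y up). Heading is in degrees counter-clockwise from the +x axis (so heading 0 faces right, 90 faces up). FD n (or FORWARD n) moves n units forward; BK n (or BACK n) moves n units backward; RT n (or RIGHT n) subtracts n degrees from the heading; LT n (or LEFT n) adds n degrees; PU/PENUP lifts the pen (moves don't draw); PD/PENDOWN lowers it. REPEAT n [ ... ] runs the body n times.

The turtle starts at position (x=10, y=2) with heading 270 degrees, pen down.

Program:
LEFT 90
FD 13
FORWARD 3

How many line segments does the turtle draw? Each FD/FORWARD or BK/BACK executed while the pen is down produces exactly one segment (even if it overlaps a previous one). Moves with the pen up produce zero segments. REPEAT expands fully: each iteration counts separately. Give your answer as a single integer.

Answer: 2

Derivation:
Executing turtle program step by step:
Start: pos=(10,2), heading=270, pen down
LT 90: heading 270 -> 0
FD 13: (10,2) -> (23,2) [heading=0, draw]
FD 3: (23,2) -> (26,2) [heading=0, draw]
Final: pos=(26,2), heading=0, 2 segment(s) drawn
Segments drawn: 2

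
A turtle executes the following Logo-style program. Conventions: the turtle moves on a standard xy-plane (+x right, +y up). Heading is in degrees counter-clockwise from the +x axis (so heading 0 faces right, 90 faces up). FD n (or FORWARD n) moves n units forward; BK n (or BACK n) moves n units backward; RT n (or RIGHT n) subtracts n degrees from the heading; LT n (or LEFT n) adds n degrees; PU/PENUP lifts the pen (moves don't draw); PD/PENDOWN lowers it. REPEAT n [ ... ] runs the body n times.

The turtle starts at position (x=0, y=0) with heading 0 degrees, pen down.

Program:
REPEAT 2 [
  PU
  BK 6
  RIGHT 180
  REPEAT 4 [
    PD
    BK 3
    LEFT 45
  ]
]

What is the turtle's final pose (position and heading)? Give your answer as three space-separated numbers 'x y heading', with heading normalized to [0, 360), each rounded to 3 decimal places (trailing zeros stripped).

Answer: -6 14.485 0

Derivation:
Executing turtle program step by step:
Start: pos=(0,0), heading=0, pen down
REPEAT 2 [
  -- iteration 1/2 --
  PU: pen up
  BK 6: (0,0) -> (-6,0) [heading=0, move]
  RT 180: heading 0 -> 180
  REPEAT 4 [
    -- iteration 1/4 --
    PD: pen down
    BK 3: (-6,0) -> (-3,0) [heading=180, draw]
    LT 45: heading 180 -> 225
    -- iteration 2/4 --
    PD: pen down
    BK 3: (-3,0) -> (-0.879,2.121) [heading=225, draw]
    LT 45: heading 225 -> 270
    -- iteration 3/4 --
    PD: pen down
    BK 3: (-0.879,2.121) -> (-0.879,5.121) [heading=270, draw]
    LT 45: heading 270 -> 315
    -- iteration 4/4 --
    PD: pen down
    BK 3: (-0.879,5.121) -> (-3,7.243) [heading=315, draw]
    LT 45: heading 315 -> 0
  ]
  -- iteration 2/2 --
  PU: pen up
  BK 6: (-3,7.243) -> (-9,7.243) [heading=0, move]
  RT 180: heading 0 -> 180
  REPEAT 4 [
    -- iteration 1/4 --
    PD: pen down
    BK 3: (-9,7.243) -> (-6,7.243) [heading=180, draw]
    LT 45: heading 180 -> 225
    -- iteration 2/4 --
    PD: pen down
    BK 3: (-6,7.243) -> (-3.879,9.364) [heading=225, draw]
    LT 45: heading 225 -> 270
    -- iteration 3/4 --
    PD: pen down
    BK 3: (-3.879,9.364) -> (-3.879,12.364) [heading=270, draw]
    LT 45: heading 270 -> 315
    -- iteration 4/4 --
    PD: pen down
    BK 3: (-3.879,12.364) -> (-6,14.485) [heading=315, draw]
    LT 45: heading 315 -> 0
  ]
]
Final: pos=(-6,14.485), heading=0, 8 segment(s) drawn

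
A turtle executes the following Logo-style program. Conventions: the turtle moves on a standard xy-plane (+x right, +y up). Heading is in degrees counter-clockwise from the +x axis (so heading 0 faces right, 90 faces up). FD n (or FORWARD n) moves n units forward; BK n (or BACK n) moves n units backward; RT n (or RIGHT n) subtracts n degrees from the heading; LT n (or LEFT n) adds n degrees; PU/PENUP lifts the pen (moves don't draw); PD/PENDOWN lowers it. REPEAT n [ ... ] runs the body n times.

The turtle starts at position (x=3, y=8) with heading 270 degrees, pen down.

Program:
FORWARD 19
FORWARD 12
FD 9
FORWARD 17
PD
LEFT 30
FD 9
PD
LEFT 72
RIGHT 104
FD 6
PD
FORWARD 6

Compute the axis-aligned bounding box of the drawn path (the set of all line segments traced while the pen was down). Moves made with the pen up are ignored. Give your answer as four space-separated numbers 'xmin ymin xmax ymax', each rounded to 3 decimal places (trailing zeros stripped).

Executing turtle program step by step:
Start: pos=(3,8), heading=270, pen down
FD 19: (3,8) -> (3,-11) [heading=270, draw]
FD 12: (3,-11) -> (3,-23) [heading=270, draw]
FD 9: (3,-23) -> (3,-32) [heading=270, draw]
FD 17: (3,-32) -> (3,-49) [heading=270, draw]
PD: pen down
LT 30: heading 270 -> 300
FD 9: (3,-49) -> (7.5,-56.794) [heading=300, draw]
PD: pen down
LT 72: heading 300 -> 12
RT 104: heading 12 -> 268
FD 6: (7.5,-56.794) -> (7.291,-62.791) [heading=268, draw]
PD: pen down
FD 6: (7.291,-62.791) -> (7.081,-68.787) [heading=268, draw]
Final: pos=(7.081,-68.787), heading=268, 7 segment(s) drawn

Segment endpoints: x in {3, 3, 3, 3, 3, 7.081, 7.291, 7.5}, y in {-68.787, -62.791, -56.794, -49, -32, -23, -11, 8}
xmin=3, ymin=-68.787, xmax=7.5, ymax=8

Answer: 3 -68.787 7.5 8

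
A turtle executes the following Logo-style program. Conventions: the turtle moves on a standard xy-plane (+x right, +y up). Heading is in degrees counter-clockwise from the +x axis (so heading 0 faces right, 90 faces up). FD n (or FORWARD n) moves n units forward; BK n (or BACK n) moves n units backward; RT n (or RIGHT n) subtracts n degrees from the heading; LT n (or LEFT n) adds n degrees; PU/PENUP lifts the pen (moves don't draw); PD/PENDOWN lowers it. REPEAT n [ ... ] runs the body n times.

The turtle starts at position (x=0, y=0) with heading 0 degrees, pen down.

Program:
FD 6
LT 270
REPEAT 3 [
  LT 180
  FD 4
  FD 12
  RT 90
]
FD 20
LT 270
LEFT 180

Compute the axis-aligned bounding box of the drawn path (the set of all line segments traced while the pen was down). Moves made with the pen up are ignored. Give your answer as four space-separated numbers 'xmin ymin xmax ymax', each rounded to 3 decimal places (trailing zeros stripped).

Answer: -30 0 6 16

Derivation:
Executing turtle program step by step:
Start: pos=(0,0), heading=0, pen down
FD 6: (0,0) -> (6,0) [heading=0, draw]
LT 270: heading 0 -> 270
REPEAT 3 [
  -- iteration 1/3 --
  LT 180: heading 270 -> 90
  FD 4: (6,0) -> (6,4) [heading=90, draw]
  FD 12: (6,4) -> (6,16) [heading=90, draw]
  RT 90: heading 90 -> 0
  -- iteration 2/3 --
  LT 180: heading 0 -> 180
  FD 4: (6,16) -> (2,16) [heading=180, draw]
  FD 12: (2,16) -> (-10,16) [heading=180, draw]
  RT 90: heading 180 -> 90
  -- iteration 3/3 --
  LT 180: heading 90 -> 270
  FD 4: (-10,16) -> (-10,12) [heading=270, draw]
  FD 12: (-10,12) -> (-10,0) [heading=270, draw]
  RT 90: heading 270 -> 180
]
FD 20: (-10,0) -> (-30,0) [heading=180, draw]
LT 270: heading 180 -> 90
LT 180: heading 90 -> 270
Final: pos=(-30,0), heading=270, 8 segment(s) drawn

Segment endpoints: x in {-30, -10, -10, -10, 0, 2, 6, 6, 6}, y in {0, 0, 0, 4, 12, 16, 16}
xmin=-30, ymin=0, xmax=6, ymax=16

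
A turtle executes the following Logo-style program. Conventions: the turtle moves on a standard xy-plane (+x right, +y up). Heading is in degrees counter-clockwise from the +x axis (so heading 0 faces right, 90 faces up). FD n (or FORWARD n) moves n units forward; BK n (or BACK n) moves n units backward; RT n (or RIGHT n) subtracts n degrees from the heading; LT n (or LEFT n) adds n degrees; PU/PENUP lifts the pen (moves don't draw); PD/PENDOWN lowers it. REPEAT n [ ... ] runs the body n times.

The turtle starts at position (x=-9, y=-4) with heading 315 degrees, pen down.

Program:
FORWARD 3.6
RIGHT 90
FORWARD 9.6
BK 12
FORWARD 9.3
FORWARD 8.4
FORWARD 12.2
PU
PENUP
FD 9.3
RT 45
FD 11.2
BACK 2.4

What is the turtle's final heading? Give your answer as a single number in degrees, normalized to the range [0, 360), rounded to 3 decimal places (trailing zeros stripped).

Answer: 180

Derivation:
Executing turtle program step by step:
Start: pos=(-9,-4), heading=315, pen down
FD 3.6: (-9,-4) -> (-6.454,-6.546) [heading=315, draw]
RT 90: heading 315 -> 225
FD 9.6: (-6.454,-6.546) -> (-13.243,-13.334) [heading=225, draw]
BK 12: (-13.243,-13.334) -> (-4.757,-4.849) [heading=225, draw]
FD 9.3: (-4.757,-4.849) -> (-11.333,-11.425) [heading=225, draw]
FD 8.4: (-11.333,-11.425) -> (-17.273,-17.364) [heading=225, draw]
FD 12.2: (-17.273,-17.364) -> (-25.9,-25.991) [heading=225, draw]
PU: pen up
PU: pen up
FD 9.3: (-25.9,-25.991) -> (-32.476,-32.567) [heading=225, move]
RT 45: heading 225 -> 180
FD 11.2: (-32.476,-32.567) -> (-43.676,-32.567) [heading=180, move]
BK 2.4: (-43.676,-32.567) -> (-41.276,-32.567) [heading=180, move]
Final: pos=(-41.276,-32.567), heading=180, 6 segment(s) drawn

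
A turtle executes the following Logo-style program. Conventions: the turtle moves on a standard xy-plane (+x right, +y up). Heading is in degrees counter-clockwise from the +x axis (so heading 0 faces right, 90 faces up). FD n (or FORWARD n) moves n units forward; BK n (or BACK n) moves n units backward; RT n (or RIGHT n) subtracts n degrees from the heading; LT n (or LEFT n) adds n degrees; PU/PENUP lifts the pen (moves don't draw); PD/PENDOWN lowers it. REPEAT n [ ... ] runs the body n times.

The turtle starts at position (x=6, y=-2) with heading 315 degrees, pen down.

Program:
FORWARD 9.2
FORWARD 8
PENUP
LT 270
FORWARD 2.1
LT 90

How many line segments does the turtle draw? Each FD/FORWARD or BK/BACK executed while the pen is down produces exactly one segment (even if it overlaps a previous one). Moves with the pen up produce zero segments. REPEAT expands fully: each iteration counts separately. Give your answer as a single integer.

Executing turtle program step by step:
Start: pos=(6,-2), heading=315, pen down
FD 9.2: (6,-2) -> (12.505,-8.505) [heading=315, draw]
FD 8: (12.505,-8.505) -> (18.162,-14.162) [heading=315, draw]
PU: pen up
LT 270: heading 315 -> 225
FD 2.1: (18.162,-14.162) -> (16.677,-15.647) [heading=225, move]
LT 90: heading 225 -> 315
Final: pos=(16.677,-15.647), heading=315, 2 segment(s) drawn
Segments drawn: 2

Answer: 2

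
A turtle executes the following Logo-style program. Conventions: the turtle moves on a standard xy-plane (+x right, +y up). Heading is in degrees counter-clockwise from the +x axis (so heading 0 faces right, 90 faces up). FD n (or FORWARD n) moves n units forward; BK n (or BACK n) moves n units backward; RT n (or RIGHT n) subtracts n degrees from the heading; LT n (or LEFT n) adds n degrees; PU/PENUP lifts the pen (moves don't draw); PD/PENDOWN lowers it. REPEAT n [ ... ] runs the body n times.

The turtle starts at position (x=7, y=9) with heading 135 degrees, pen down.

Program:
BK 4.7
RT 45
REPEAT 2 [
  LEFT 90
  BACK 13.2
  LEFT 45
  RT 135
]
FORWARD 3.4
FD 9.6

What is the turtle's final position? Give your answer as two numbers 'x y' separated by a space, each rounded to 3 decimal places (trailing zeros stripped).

Answer: 36.723 18.677

Derivation:
Executing turtle program step by step:
Start: pos=(7,9), heading=135, pen down
BK 4.7: (7,9) -> (10.323,5.677) [heading=135, draw]
RT 45: heading 135 -> 90
REPEAT 2 [
  -- iteration 1/2 --
  LT 90: heading 90 -> 180
  BK 13.2: (10.323,5.677) -> (23.523,5.677) [heading=180, draw]
  LT 45: heading 180 -> 225
  RT 135: heading 225 -> 90
  -- iteration 2/2 --
  LT 90: heading 90 -> 180
  BK 13.2: (23.523,5.677) -> (36.723,5.677) [heading=180, draw]
  LT 45: heading 180 -> 225
  RT 135: heading 225 -> 90
]
FD 3.4: (36.723,5.677) -> (36.723,9.077) [heading=90, draw]
FD 9.6: (36.723,9.077) -> (36.723,18.677) [heading=90, draw]
Final: pos=(36.723,18.677), heading=90, 5 segment(s) drawn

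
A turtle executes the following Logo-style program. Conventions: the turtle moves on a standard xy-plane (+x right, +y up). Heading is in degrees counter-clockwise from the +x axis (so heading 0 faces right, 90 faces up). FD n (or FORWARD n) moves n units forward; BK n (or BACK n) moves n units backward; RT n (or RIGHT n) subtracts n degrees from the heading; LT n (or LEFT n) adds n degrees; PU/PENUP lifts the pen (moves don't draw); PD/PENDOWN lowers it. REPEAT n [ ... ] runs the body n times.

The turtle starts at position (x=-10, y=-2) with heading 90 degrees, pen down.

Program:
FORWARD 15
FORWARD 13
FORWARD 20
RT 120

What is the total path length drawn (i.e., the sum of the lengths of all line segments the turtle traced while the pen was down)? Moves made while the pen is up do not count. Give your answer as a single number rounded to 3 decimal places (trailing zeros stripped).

Executing turtle program step by step:
Start: pos=(-10,-2), heading=90, pen down
FD 15: (-10,-2) -> (-10,13) [heading=90, draw]
FD 13: (-10,13) -> (-10,26) [heading=90, draw]
FD 20: (-10,26) -> (-10,46) [heading=90, draw]
RT 120: heading 90 -> 330
Final: pos=(-10,46), heading=330, 3 segment(s) drawn

Segment lengths:
  seg 1: (-10,-2) -> (-10,13), length = 15
  seg 2: (-10,13) -> (-10,26), length = 13
  seg 3: (-10,26) -> (-10,46), length = 20
Total = 48

Answer: 48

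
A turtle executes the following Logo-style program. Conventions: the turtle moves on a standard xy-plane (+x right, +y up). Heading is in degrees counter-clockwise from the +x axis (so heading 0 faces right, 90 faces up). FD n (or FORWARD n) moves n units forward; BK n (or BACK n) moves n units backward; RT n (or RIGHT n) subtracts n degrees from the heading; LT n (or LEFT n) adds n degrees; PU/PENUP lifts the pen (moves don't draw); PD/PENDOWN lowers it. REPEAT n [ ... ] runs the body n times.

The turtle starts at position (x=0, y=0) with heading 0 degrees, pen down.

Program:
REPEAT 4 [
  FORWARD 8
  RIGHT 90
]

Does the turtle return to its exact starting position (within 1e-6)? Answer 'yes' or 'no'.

Answer: yes

Derivation:
Executing turtle program step by step:
Start: pos=(0,0), heading=0, pen down
REPEAT 4 [
  -- iteration 1/4 --
  FD 8: (0,0) -> (8,0) [heading=0, draw]
  RT 90: heading 0 -> 270
  -- iteration 2/4 --
  FD 8: (8,0) -> (8,-8) [heading=270, draw]
  RT 90: heading 270 -> 180
  -- iteration 3/4 --
  FD 8: (8,-8) -> (0,-8) [heading=180, draw]
  RT 90: heading 180 -> 90
  -- iteration 4/4 --
  FD 8: (0,-8) -> (0,0) [heading=90, draw]
  RT 90: heading 90 -> 0
]
Final: pos=(0,0), heading=0, 4 segment(s) drawn

Start position: (0, 0)
Final position: (0, 0)
Distance = 0; < 1e-6 -> CLOSED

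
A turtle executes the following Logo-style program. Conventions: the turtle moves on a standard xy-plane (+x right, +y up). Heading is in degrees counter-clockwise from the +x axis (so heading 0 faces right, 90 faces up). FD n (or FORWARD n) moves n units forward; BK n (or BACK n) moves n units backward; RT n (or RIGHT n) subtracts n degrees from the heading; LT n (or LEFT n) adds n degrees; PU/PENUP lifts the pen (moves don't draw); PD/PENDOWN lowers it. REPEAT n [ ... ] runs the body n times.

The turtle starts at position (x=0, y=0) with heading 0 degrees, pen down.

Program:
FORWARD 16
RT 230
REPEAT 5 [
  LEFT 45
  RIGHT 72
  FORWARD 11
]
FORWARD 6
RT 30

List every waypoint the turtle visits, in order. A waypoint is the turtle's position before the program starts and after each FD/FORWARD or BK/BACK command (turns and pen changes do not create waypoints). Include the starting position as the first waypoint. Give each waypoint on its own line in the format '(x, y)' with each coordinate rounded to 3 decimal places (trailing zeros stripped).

Executing turtle program step by step:
Start: pos=(0,0), heading=0, pen down
FD 16: (0,0) -> (16,0) [heading=0, draw]
RT 230: heading 0 -> 130
REPEAT 5 [
  -- iteration 1/5 --
  LT 45: heading 130 -> 175
  RT 72: heading 175 -> 103
  FD 11: (16,0) -> (13.526,10.718) [heading=103, draw]
  -- iteration 2/5 --
  LT 45: heading 103 -> 148
  RT 72: heading 148 -> 76
  FD 11: (13.526,10.718) -> (16.187,21.391) [heading=76, draw]
  -- iteration 3/5 --
  LT 45: heading 76 -> 121
  RT 72: heading 121 -> 49
  FD 11: (16.187,21.391) -> (23.403,29.693) [heading=49, draw]
  -- iteration 4/5 --
  LT 45: heading 49 -> 94
  RT 72: heading 94 -> 22
  FD 11: (23.403,29.693) -> (33.602,33.814) [heading=22, draw]
  -- iteration 5/5 --
  LT 45: heading 22 -> 67
  RT 72: heading 67 -> 355
  FD 11: (33.602,33.814) -> (44.56,32.855) [heading=355, draw]
]
FD 6: (44.56,32.855) -> (50.538,32.332) [heading=355, draw]
RT 30: heading 355 -> 325
Final: pos=(50.538,32.332), heading=325, 7 segment(s) drawn
Waypoints (8 total):
(0, 0)
(16, 0)
(13.526, 10.718)
(16.187, 21.391)
(23.403, 29.693)
(33.602, 33.814)
(44.56, 32.855)
(50.538, 32.332)

Answer: (0, 0)
(16, 0)
(13.526, 10.718)
(16.187, 21.391)
(23.403, 29.693)
(33.602, 33.814)
(44.56, 32.855)
(50.538, 32.332)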